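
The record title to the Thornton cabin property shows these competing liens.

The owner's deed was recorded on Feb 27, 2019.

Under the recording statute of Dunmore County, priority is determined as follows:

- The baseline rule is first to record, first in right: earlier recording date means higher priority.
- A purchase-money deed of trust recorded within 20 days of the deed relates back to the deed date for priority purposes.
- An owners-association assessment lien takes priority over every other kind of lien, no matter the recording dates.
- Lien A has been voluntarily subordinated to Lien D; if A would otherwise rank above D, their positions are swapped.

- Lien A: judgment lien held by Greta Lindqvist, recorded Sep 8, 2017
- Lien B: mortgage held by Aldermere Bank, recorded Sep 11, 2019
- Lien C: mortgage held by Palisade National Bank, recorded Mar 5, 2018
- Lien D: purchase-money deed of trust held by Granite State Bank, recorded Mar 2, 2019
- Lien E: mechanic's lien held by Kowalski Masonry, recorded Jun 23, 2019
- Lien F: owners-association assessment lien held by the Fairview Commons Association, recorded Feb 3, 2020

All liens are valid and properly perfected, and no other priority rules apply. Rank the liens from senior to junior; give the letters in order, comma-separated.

F, D, C, A, E, B

Adjusting effective dates: D's effective date is the deed date, Feb 27, 2019.
F is an owners-association assessment lien and takes priority over every other lien.
Ordering the rest by effective date: A (Sep 8, 2017), C (Mar 5, 2018), D (Feb 27, 2019), E (Jun 23, 2019), B (Sep 11, 2019).
The subordination applies — A was senior to D — so A and D swap.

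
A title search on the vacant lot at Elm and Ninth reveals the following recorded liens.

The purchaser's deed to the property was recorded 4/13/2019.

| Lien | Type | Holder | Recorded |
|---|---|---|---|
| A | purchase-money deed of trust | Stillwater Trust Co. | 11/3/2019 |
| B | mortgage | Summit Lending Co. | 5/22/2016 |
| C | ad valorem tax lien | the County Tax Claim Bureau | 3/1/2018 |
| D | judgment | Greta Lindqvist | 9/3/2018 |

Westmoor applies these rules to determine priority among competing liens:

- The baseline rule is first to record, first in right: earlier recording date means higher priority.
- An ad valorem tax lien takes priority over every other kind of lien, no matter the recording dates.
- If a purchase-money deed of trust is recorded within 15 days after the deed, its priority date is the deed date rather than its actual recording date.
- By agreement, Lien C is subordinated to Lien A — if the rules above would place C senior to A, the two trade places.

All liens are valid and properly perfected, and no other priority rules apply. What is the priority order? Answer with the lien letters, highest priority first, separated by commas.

A, B, D, C

First, effective dates: A missed the 15-day window (204 days after the deed), so its recording date stands.
As an ad valorem tax lien, C is senior to every other lien.
Among the remaining liens, by effective date: B (5/22/2016), D (9/3/2018), A (11/3/2019).
C is senior to A before the subordination, so the two trade places.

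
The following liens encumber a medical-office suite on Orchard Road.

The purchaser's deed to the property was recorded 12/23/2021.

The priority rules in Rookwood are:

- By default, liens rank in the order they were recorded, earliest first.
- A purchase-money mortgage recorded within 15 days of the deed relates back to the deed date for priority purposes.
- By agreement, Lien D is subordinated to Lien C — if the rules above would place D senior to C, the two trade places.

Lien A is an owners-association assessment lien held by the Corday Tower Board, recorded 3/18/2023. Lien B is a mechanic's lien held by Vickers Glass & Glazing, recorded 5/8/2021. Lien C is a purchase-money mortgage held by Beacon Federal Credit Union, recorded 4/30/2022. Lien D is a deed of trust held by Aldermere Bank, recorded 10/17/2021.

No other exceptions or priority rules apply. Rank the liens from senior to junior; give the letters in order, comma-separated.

Effective dates after the stated exceptions: C was recorded 128 days after the deed — beyond 15 days — so no relation-back applies.
Sorted by effective date: B (5/8/2021), D (10/17/2021), C (4/30/2022), A (3/18/2023).
The subordination applies — D was senior to C — so D and C swap.

B, C, D, A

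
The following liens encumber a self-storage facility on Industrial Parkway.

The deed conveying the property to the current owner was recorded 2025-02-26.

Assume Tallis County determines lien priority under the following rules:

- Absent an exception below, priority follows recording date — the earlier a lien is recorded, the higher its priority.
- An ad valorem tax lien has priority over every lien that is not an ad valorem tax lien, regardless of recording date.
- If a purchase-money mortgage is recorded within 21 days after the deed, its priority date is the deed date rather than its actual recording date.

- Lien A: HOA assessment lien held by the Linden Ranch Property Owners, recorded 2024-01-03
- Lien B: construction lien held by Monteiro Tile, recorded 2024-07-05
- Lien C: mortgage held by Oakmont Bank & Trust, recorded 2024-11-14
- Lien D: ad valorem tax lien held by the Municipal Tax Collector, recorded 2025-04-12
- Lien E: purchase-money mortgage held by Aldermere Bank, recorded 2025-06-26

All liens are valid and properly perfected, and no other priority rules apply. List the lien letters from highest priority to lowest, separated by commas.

D, A, B, C, E

Effective dates after the stated exceptions: E was recorded 120 days after the deed — beyond 21 days — so no relation-back applies.
As an ad valorem tax lien, D is senior to every other lien.
Remaining liens by effective date: A (2024-01-03), B (2024-07-05), C (2024-11-14), E (2025-06-26).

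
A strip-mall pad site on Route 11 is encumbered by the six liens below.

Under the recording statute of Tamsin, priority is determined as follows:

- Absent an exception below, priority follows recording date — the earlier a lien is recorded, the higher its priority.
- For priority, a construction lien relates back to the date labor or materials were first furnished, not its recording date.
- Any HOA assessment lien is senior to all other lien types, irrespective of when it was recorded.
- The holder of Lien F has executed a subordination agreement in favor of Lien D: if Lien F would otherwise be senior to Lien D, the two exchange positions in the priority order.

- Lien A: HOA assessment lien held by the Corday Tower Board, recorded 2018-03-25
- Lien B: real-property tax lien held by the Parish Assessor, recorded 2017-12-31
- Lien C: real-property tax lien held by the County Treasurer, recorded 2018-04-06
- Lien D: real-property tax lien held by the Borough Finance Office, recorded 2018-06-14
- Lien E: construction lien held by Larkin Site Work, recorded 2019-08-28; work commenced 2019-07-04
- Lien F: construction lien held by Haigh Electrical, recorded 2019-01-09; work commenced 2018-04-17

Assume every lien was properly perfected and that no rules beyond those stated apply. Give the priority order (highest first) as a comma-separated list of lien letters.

A, B, C, D, F, E

Effective dates after the stated exceptions: E is treated as recorded 2019-07-04, the work-commencement date; F's effective date is 2018-04-17, when work began.
A is an HOA assessment lien, so it outranks all other liens regardless of date.
The other liens, earliest effective date first: B (2017-12-31), C (2018-04-06), F (2018-04-17), D (2018-06-14), E (2019-07-04).
The subordination applies — F was senior to D — so F and D swap.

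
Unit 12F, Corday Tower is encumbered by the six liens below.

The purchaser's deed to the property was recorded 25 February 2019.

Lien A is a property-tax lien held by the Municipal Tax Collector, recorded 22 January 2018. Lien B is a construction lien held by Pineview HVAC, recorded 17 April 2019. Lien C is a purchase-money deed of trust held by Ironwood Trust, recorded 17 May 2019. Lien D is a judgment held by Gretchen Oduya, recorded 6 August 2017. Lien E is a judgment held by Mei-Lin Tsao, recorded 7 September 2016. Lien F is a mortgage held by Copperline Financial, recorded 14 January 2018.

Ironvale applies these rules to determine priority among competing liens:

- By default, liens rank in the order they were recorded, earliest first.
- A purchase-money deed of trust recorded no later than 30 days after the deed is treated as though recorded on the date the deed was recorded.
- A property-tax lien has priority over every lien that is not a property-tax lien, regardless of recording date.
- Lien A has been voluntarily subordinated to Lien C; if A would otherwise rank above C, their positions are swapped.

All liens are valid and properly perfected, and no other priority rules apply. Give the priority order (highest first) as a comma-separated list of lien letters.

First, effective dates: C was recorded 81 days after the deed — beyond 30 days — so no relation-back applies.
A is a property-tax lien and takes priority over every other lien.
Ordering the rest by effective date: E (7 September 2016), D (6 August 2017), F (14 January 2018), B (17 April 2019), C (17 May 2019).
The subordination applies — A was senior to C — so A and C swap.

C, E, D, F, B, A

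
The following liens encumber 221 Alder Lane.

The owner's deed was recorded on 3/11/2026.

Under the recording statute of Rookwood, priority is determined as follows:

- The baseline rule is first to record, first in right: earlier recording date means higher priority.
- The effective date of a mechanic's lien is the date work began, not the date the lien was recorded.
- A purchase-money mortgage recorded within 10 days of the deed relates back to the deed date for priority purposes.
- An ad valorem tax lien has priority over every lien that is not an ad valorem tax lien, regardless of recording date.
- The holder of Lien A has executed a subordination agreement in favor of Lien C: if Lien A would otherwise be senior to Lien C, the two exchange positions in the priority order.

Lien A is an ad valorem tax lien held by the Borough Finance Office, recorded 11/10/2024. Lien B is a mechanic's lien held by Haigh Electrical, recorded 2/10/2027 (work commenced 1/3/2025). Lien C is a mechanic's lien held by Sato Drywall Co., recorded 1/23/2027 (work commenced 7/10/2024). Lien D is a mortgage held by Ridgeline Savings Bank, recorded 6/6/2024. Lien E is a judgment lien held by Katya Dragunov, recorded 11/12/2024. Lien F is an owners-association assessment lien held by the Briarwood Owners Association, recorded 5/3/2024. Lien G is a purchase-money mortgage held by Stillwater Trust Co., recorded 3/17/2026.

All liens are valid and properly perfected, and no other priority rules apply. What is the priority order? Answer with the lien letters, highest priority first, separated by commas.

Effective dates after the stated exceptions: B's effective date is 1/3/2025, when work began; C relates back to 7/10/2024 (work commenced); G's effective date is the deed date, 3/11/2026.
A is an ad valorem tax lien and takes priority over every other lien.
Among the remaining liens, by effective date: F (5/3/2024), D (6/6/2024), C (7/10/2024), E (11/12/2024), B (1/3/2025), G (3/11/2026).
Because A would otherwise rank above C, the subordination swaps them.

C, F, D, A, E, B, G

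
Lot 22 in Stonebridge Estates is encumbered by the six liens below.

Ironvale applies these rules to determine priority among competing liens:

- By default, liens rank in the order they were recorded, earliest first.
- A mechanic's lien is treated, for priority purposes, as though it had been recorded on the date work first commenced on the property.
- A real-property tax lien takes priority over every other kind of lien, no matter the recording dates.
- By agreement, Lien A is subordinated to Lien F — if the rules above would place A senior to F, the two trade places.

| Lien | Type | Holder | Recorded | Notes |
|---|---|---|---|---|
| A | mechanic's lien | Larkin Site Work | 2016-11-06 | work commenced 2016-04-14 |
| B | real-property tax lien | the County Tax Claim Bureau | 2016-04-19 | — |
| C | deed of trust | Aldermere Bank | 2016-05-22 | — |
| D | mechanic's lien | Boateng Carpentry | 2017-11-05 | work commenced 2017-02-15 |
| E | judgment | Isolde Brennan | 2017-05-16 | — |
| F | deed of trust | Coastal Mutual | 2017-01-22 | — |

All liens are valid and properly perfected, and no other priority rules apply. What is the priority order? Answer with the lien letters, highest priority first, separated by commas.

Effective dates after the stated exceptions: A relates back to 2016-04-14 (work commenced); D relates back to 2017-02-15 (work commenced).
As a real-property tax lien, B is senior to every other lien.
Ordering the rest by effective date: A (2016-04-14), C (2016-05-22), F (2017-01-22), D (2017-02-15), E (2017-05-16).
A is senior to F before the subordination, so the two trade places.

B, F, C, A, D, E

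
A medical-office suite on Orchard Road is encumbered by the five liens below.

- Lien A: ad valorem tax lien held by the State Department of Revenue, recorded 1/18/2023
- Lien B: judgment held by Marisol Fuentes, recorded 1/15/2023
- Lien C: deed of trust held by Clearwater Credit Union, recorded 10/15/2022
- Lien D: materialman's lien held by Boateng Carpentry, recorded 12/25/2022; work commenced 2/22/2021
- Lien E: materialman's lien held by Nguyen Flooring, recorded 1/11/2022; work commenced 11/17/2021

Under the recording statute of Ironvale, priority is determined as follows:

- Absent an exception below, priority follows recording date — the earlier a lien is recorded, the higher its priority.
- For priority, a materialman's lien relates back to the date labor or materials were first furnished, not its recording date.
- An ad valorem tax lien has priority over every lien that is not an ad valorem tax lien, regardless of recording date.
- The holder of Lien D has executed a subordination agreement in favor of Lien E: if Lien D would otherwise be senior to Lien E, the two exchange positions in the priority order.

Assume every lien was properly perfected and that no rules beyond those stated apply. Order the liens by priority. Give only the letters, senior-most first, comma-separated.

First, effective dates: D's effective date is 2/22/2021, when work began; E's effective date is 11/17/2021, when work began.
A is an ad valorem tax lien and takes priority over every other lien.
The other liens, earliest effective date first: D (2/22/2021), E (11/17/2021), C (10/15/2022), B (1/15/2023).
The subordination applies — D was senior to E — so D and E swap.

A, E, D, C, B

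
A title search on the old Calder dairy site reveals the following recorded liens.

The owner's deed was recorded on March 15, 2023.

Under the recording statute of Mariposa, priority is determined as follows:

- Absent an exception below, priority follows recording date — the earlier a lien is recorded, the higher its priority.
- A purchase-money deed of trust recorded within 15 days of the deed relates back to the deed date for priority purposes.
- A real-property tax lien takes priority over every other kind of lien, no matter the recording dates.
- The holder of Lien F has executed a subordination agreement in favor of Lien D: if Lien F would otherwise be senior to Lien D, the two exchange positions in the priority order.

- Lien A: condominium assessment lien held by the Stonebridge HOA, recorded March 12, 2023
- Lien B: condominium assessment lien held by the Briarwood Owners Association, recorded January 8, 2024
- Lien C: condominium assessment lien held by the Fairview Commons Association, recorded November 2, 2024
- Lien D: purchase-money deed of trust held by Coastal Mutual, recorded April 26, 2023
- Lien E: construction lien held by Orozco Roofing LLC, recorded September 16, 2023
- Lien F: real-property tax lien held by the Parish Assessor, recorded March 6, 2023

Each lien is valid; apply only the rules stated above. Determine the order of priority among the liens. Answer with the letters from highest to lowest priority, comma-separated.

D, A, F, E, B, C

First, effective dates: D was recorded 42 days after the deed, outside the 15-day window, so it keeps its recording date.
F, as a real-property tax lien, has superpriority and ranks first.
Remaining liens by effective date: A (March 12, 2023), D (April 26, 2023), E (September 16, 2023), B (January 8, 2024), C (November 2, 2024).
F would otherwise be senior to D, so under the subordination agreement F and D exchange positions.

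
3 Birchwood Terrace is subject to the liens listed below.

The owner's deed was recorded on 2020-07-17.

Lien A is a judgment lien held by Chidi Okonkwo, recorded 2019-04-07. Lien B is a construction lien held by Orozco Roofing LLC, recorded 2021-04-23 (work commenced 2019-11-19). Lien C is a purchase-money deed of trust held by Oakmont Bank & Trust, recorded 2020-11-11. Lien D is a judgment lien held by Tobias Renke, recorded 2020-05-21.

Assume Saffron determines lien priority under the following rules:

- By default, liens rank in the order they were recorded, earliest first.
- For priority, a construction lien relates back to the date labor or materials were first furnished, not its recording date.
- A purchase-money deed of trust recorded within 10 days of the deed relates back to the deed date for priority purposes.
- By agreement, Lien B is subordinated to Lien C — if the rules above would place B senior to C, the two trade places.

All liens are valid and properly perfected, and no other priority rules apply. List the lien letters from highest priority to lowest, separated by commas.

A, C, D, B

Effective dates: B relates back to 2019-11-19 (work commenced); C was recorded 117 days after the deed — beyond 10 days — so no relation-back applies.
By effective date: A (2019-04-07), B (2019-11-19), D (2020-05-21), C (2020-11-11).
B would otherwise be senior to C, so under the subordination agreement B and C exchange positions.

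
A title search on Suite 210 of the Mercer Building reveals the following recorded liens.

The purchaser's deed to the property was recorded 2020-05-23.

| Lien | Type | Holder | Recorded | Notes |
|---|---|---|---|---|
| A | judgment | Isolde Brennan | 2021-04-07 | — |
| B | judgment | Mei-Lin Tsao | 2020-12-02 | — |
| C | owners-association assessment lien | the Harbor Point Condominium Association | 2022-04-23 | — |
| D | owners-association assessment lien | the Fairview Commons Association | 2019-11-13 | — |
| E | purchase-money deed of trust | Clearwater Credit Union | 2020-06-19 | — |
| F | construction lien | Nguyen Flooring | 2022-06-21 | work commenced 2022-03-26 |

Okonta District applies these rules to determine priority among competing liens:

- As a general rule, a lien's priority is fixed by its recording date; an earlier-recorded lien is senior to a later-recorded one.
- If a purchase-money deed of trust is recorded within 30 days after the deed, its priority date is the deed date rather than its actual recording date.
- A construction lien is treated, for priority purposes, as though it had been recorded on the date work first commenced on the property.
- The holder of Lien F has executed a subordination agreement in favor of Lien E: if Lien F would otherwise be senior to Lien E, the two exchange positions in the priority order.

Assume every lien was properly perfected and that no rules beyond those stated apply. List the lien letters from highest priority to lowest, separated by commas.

Effective dates after the stated exceptions: E's effective date is the deed date, 2020-05-23; F's effective date is 2022-03-26, when work began.
By effective date: D (2019-11-13), E (2020-05-23), B (2020-12-02), A (2021-04-07), F (2022-03-26), C (2022-04-23).
F already ranks below E; the subordination has no effect.

D, E, B, A, F, C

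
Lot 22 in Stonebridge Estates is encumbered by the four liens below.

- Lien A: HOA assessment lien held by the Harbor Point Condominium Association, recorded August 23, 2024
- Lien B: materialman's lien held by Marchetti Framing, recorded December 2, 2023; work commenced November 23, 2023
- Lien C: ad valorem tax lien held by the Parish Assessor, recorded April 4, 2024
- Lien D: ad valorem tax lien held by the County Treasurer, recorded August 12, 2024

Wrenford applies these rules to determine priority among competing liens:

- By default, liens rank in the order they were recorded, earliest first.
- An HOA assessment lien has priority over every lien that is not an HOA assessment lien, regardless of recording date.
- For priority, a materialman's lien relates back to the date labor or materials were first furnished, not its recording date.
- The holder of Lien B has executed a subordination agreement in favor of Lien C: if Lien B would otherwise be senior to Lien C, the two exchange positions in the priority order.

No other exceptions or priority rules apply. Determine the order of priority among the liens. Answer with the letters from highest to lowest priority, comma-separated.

Effective dates: B relates back to November 23, 2023 (work commenced).
A is an HOA assessment lien and takes priority over every other lien.
Among the remaining liens, by effective date: B (November 23, 2023), C (April 4, 2024), D (August 12, 2024).
B is senior to C before the subordination, so the two trade places.

A, C, B, D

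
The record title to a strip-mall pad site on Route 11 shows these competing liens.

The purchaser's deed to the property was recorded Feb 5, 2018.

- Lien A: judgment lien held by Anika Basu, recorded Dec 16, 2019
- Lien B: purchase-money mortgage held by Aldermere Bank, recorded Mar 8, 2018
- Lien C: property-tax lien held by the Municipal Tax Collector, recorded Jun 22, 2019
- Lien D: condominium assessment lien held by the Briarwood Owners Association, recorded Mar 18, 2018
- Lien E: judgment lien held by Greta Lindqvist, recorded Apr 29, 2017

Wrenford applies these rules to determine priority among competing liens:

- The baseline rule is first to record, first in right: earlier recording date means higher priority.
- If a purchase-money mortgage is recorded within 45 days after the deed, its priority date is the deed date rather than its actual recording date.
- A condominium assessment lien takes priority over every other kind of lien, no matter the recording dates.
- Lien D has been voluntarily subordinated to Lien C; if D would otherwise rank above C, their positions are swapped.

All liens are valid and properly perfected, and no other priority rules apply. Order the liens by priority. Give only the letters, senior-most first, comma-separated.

Effective dates after the stated exceptions: B's effective date is the deed date, Feb 5, 2018.
D, as a condominium assessment lien, has superpriority and ranks first.
The other liens, earliest effective date first: E (Apr 29, 2017), B (Feb 5, 2018), C (Jun 22, 2019), A (Dec 16, 2019).
D is senior to C before the subordination, so the two trade places.

C, E, B, D, A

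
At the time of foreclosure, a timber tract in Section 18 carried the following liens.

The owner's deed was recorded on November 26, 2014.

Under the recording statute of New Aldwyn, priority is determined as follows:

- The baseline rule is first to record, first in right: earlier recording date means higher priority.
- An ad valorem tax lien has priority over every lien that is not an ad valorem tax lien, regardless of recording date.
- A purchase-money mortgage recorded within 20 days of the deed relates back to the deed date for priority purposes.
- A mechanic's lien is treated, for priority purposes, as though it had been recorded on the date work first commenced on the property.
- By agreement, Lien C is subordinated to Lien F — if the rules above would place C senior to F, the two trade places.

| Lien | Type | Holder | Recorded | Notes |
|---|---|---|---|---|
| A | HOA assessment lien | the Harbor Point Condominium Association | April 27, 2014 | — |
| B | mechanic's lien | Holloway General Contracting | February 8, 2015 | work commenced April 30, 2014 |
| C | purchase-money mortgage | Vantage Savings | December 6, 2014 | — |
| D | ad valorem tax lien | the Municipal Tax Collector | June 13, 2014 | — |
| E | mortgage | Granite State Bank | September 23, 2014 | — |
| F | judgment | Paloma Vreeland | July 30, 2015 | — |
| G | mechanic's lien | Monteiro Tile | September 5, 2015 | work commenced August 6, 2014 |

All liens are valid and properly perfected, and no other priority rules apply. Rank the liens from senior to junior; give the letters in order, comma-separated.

First, effective dates: B relates back to April 30, 2014 (work commenced); C relates back to the deed date November 26, 2014; G's effective date is August 6, 2014, when work began.
As an ad valorem tax lien, D is senior to every other lien.
Among the remaining liens, by effective date: A (April 27, 2014), B (April 30, 2014), G (August 6, 2014), E (September 23, 2014), C (November 26, 2014), F (July 30, 2015).
The subordination applies — C was senior to F — so C and F swap.

D, A, B, G, E, F, C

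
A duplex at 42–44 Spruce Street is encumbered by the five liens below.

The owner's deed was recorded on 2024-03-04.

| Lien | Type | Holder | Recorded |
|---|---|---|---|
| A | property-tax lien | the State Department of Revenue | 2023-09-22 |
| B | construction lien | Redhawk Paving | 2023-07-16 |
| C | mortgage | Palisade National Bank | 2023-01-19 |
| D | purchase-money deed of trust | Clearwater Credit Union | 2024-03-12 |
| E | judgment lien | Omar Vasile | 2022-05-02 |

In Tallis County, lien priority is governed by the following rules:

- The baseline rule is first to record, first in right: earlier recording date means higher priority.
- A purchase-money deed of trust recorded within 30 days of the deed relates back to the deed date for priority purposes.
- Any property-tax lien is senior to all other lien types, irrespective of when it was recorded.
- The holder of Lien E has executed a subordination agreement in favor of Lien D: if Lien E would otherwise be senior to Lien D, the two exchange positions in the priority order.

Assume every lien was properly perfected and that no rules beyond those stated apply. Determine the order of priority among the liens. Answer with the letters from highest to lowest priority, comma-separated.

A, D, C, B, E

Effective dates: D was recorded within the 30-day window, so its effective date is the deed date 2024-03-04.
A is a property-tax lien and takes priority over every other lien.
Among the remaining liens, by effective date: E (2022-05-02), C (2023-01-19), B (2023-07-16), D (2024-03-04).
The subordination applies — E was senior to D — so E and D swap.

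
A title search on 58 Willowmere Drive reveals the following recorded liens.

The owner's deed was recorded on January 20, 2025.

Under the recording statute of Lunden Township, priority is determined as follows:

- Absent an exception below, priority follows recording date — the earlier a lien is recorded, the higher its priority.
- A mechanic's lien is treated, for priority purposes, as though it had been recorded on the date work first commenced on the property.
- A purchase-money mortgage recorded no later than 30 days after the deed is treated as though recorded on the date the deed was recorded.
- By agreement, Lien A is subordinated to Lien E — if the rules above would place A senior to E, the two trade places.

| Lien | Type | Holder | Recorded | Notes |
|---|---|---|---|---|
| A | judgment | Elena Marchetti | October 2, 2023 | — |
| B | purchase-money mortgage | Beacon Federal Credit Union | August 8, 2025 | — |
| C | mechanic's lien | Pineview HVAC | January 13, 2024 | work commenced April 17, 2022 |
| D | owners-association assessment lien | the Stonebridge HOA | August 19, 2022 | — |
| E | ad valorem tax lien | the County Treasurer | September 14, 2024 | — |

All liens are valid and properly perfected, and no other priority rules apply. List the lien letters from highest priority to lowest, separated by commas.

Effective dates: B was recorded 200 days after the deed, outside the 30-day window, so it keeps its recording date; C's effective date is April 17, 2022, when work began.
By effective date: C (April 17, 2022), D (August 19, 2022), A (October 2, 2023), E (September 14, 2024), B (August 8, 2025).
A is senior to E before the subordination, so the two trade places.

C, D, E, A, B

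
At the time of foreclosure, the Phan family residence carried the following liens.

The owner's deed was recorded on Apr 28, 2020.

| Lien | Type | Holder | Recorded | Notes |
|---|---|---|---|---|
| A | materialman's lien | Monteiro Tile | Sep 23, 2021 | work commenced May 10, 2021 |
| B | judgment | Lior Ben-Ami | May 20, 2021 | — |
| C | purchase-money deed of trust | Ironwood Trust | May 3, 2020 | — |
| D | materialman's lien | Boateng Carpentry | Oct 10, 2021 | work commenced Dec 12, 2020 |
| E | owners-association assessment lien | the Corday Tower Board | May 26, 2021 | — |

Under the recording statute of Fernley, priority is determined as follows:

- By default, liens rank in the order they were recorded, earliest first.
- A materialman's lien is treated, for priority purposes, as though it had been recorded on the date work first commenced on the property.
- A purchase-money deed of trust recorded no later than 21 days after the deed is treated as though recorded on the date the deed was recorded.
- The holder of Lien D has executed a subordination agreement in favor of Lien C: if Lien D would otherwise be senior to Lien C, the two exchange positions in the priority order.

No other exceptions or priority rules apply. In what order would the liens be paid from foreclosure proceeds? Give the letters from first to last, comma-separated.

C, D, A, B, E

First, effective dates: A is treated as recorded May 10, 2021, the work-commencement date; C relates back to the deed date Apr 28, 2020; D's effective date is Dec 12, 2020, when work began.
By effective date, earliest first: C (Apr 28, 2020), D (Dec 12, 2020), A (May 10, 2021), B (May 20, 2021), E (May 26, 2021).
D is already junior to C, so the subordination agreement changes nothing.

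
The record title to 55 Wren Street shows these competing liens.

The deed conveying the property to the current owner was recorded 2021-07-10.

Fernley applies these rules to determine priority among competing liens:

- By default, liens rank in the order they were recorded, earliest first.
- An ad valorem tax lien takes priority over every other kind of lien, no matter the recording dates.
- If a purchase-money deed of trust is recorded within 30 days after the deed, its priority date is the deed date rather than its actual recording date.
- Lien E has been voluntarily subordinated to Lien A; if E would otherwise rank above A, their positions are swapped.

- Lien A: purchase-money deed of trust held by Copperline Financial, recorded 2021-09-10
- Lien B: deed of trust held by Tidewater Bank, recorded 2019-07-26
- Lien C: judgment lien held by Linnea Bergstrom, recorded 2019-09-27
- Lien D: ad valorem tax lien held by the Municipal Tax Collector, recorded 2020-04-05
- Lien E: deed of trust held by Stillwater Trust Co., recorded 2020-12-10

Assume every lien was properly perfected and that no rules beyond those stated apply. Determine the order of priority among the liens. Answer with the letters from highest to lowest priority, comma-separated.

First, effective dates: A missed the 30-day window (62 days after the deed), so its recording date stands.
As an ad valorem tax lien, D is senior to every other lien.
Remaining liens by effective date: B (2019-07-26), C (2019-09-27), E (2020-12-10), A (2021-09-10).
E is senior to A before the subordination, so the two trade places.

D, B, C, A, E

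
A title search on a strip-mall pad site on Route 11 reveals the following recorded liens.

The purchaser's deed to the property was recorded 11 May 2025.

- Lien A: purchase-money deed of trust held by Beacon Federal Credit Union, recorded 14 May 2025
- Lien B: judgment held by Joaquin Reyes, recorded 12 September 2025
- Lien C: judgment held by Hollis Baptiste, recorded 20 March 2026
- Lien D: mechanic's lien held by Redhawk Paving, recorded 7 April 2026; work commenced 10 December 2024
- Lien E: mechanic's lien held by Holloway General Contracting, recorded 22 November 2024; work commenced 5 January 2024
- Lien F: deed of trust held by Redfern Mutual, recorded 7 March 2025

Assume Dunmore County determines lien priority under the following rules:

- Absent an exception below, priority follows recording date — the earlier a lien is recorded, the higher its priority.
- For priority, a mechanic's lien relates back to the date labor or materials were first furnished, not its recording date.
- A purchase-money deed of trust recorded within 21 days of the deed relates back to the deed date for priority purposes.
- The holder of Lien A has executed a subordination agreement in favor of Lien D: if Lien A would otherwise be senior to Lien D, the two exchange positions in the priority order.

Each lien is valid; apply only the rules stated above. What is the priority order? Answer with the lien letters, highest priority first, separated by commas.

E, D, F, A, B, C

Effective dates: A was recorded within the 21-day window, so its effective date is the deed date 11 May 2025; D's effective date is 10 December 2024, when work began; E relates back to 5 January 2024 (work commenced).
Sorted by effective date: E (5 January 2024), D (10 December 2024), F (7 March 2025), A (11 May 2025), B (12 September 2025), C (20 March 2026).
A is already junior to D, so the subordination agreement changes nothing.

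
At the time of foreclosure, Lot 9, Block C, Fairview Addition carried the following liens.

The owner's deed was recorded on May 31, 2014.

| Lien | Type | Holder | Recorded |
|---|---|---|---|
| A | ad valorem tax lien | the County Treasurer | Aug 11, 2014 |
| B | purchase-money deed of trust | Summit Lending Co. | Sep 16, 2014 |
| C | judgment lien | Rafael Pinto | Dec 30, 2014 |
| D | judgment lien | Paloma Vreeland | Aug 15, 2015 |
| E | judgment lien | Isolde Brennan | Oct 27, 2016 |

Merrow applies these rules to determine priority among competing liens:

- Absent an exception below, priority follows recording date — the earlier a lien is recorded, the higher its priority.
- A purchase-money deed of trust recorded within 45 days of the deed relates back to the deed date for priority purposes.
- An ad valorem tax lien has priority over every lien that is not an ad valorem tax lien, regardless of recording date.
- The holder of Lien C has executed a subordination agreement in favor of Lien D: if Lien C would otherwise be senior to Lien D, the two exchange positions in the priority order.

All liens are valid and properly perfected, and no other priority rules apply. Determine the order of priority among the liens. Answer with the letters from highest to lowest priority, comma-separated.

Adjusting effective dates: B was recorded 108 days after the deed — beyond 45 days — so no relation-back applies.
A, as an ad valorem tax lien, has superpriority and ranks first.
Remaining liens by effective date: B (Sep 16, 2014), C (Dec 30, 2014), D (Aug 15, 2015), E (Oct 27, 2016).
C would otherwise be senior to D, so under the subordination agreement C and D exchange positions.

A, B, D, C, E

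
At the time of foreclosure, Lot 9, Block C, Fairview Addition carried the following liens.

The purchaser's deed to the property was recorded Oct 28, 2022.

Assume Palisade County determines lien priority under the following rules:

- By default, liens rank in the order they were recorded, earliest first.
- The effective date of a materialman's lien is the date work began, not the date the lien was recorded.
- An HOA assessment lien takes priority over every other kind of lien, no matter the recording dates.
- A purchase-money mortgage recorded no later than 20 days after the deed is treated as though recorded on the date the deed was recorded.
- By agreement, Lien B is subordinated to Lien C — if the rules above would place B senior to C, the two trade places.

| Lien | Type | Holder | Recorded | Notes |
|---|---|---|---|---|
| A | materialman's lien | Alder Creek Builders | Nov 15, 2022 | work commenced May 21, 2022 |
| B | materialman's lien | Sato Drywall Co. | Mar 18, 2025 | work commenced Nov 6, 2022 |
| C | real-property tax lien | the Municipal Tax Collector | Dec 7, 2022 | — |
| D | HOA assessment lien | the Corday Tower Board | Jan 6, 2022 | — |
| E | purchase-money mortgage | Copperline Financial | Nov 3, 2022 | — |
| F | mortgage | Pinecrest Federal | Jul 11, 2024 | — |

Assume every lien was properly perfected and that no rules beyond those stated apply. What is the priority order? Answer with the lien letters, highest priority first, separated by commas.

D, A, E, C, B, F

First, effective dates: A's effective date is May 21, 2022, when work began; B's effective date is Nov 6, 2022, when work began; E relates back to the deed date Oct 28, 2022.
D, as an HOA assessment lien, has superpriority and ranks first.
Ordering the rest by effective date: A (May 21, 2022), E (Oct 28, 2022), B (Nov 6, 2022), C (Dec 7, 2022), F (Jul 11, 2024).
The subordination applies — B was senior to C — so B and C swap.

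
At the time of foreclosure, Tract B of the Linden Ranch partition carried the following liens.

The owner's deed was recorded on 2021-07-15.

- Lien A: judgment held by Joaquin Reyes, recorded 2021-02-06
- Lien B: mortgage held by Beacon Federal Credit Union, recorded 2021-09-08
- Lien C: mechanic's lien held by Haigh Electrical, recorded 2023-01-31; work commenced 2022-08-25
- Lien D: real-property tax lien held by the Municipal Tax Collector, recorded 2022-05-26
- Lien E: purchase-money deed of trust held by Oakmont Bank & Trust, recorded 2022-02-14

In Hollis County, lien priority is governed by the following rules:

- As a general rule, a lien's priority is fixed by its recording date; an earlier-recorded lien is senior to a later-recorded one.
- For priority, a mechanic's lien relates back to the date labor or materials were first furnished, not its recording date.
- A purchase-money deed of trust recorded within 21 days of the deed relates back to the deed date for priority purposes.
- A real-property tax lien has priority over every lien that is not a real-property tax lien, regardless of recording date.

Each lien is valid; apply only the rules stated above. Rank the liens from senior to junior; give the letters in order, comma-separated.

Adjusting effective dates: C's effective date is 2022-08-25, when work began; E was recorded 214 days after the deed — beyond 21 days — so no relation-back applies.
D is a real-property tax lien and takes priority over every other lien.
Remaining liens by effective date: A (2021-02-06), B (2021-09-08), E (2022-02-14), C (2022-08-25).

D, A, B, E, C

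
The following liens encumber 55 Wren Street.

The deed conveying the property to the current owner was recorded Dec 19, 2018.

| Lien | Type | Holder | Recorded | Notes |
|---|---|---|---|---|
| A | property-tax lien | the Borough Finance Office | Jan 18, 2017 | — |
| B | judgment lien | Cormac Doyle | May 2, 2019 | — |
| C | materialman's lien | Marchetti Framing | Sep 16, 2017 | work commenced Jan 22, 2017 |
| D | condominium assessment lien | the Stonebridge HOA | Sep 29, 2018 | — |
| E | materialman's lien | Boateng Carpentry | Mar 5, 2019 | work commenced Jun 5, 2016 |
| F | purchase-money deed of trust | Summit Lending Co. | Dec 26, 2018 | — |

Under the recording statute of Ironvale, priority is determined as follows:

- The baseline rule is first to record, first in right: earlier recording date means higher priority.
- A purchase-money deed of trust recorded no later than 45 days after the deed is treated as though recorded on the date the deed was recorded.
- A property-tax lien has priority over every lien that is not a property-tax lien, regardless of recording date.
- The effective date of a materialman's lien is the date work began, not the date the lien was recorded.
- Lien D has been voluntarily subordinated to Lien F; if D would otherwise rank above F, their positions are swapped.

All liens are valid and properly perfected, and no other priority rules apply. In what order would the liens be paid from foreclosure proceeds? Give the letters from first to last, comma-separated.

A, E, C, F, D, B

Adjusting effective dates: C relates back to Jan 22, 2017 (work commenced); E's effective date is Jun 5, 2016, when work began; F relates back to the deed date Dec 19, 2018.
A, as a property-tax lien, has superpriority and ranks first.
Ordering the rest by effective date: E (Jun 5, 2016), C (Jan 22, 2017), D (Sep 29, 2018), F (Dec 19, 2018), B (May 2, 2019).
D would otherwise be senior to F, so under the subordination agreement D and F exchange positions.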